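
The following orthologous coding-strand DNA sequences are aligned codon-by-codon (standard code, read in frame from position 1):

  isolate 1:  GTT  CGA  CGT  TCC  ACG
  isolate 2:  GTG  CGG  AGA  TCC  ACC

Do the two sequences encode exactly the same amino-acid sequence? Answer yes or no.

Codon 1: GTT Val / GTG Val — synonymous.
Codon 2: CGA Arg / CGG Arg — synonymous.
Codon 3: CGT Arg / AGA Arg — synonymous.
Codon 4: TCC Ser / TCC Ser — identical.
Codon 5: ACG Thr / ACC Thr — synonymous.
Nonsynonymous differences: 0 → same protein.

yes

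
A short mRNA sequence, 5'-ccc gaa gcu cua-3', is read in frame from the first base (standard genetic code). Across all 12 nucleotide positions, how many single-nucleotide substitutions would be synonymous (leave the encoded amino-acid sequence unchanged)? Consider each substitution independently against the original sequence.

Codon 1 (CCC, Pro): 3 synonymous substitutions.
Codon 2 (GAA, Glu): 1 synonymous substitution.
Codon 3 (GCU, Ala): 3 synonymous substitutions.
Codon 4 (CUA, Leu): 4 synonymous substitutions.
Total: 3 + 1 + 3 + 4 = 11.

11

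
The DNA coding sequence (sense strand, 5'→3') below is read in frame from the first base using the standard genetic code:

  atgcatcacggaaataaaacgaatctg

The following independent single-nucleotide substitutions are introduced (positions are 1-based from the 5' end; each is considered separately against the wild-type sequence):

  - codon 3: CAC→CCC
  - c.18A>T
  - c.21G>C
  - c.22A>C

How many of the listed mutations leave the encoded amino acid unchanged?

1

Codon 3: CAC (His) → CCC (Pro) — missense.
Codon 6: AAA (Lys) → AAT (Asn) — missense.
Codon 7: ACG (Thr) → ACC (Thr) — synonymous.
Codon 8: AAT (Asn) → CAT (His) — missense.
Synonymous: 1 of 4.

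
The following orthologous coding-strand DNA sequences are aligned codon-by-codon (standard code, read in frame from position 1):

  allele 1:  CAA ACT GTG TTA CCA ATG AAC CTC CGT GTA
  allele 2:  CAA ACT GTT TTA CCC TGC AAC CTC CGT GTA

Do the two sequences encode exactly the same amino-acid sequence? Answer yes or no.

no

Codon 1: CAA Gln / CAA Gln — identical.
Codon 2: ACT Thr / ACT Thr — identical.
Codon 3: GTG Val / GTT Val — synonymous.
Codon 4: TTA Leu / TTA Leu — identical.
Codon 5: CCA Pro / CCC Pro — synonymous.
Codon 6: ATG Met / TGC Cys — nonsynonymous.
Codon 7: AAC Asn / AAC Asn — identical.
Codon 8: CTC Leu / CTC Leu — identical.
Codon 9: CGT Arg / CGT Arg — identical.
Codon 10: GTA Val / GTA Val — identical.
Nonsynonymous differences: 1 → different protein.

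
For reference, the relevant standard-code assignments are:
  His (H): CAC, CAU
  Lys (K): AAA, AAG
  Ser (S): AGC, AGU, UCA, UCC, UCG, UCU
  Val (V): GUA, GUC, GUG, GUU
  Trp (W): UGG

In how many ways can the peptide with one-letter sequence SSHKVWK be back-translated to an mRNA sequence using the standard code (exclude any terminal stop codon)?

1152

Ser: 6 codons.
Ser: 6 codons.
His: 2 codons.
Lys: 2 codons.
Val: 4 codons.
Trp: 1 codon.
Lys: 2 codons.
6 × 6 × 2 × 2 × 4 × 1 × 2 = 1152.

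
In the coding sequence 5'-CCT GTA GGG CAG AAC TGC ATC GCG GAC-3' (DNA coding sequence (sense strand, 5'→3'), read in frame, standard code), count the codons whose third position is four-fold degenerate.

Codon 1 CCT (Pro): third position 4-fold.
Codon 2 GTA (Val): third position 4-fold.
Codon 3 GGG (Gly): third position 4-fold.
Codon 4 CAG (Gln): third position 2-fold.
Codon 5 AAC (Asn): third position 2-fold.
Codon 6 TGC (Cys): third position 2-fold.
Codon 7 ATC (Ile): third position 3-fold.
Codon 8 GCG (Ala): third position 4-fold.
Codon 9 GAC (Asp): third position 2-fold.
Four-fold degenerate third positions: 4.

4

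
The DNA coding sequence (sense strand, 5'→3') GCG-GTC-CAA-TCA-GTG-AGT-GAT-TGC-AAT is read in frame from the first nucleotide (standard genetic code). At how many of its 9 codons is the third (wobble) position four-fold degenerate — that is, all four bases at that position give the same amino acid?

4

Codon 1 GCG (Ala): third position 4-fold.
Codon 2 GTC (Val): third position 4-fold.
Codon 3 CAA (Gln): third position 2-fold.
Codon 4 TCA (Ser): third position 4-fold.
Codon 5 GTG (Val): third position 4-fold.
Codon 6 AGT (Ser): third position 2-fold.
Codon 7 GAT (Asp): third position 2-fold.
Codon 8 TGC (Cys): third position 2-fold.
Codon 9 AAT (Asn): third position 2-fold.
Four-fold degenerate third positions: 4.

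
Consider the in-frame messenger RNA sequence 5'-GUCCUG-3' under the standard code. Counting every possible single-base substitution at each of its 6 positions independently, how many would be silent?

7

Codon 1 (GUC, Val): 3 synonymous substitutions.
Codon 2 (CUG, Leu): 4 synonymous substitutions.
Total: 3 + 4 = 7.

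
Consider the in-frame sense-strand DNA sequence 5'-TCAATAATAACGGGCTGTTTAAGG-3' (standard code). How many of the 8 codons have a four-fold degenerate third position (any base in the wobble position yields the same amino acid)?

3

Codon 1 TCA (Ser): third position 4-fold.
Codon 2 ATA (Ile): third position 3-fold.
Codon 3 ATA (Ile): third position 3-fold.
Codon 4 ACG (Thr): third position 4-fold.
Codon 5 GGC (Gly): third position 4-fold.
Codon 6 TGT (Cys): third position 2-fold.
Codon 7 TTA (Leu): third position 2-fold.
Codon 8 AGG (Arg): third position 2-fold.
Four-fold degenerate third positions: 3.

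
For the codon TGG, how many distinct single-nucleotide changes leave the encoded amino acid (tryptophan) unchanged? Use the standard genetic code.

Position 1: none → 0 synonymous.
Position 2: none → 0 synonymous.
Position 3: none → 0 synonymous.
Total: 0 + 0 + 0 = 0.

0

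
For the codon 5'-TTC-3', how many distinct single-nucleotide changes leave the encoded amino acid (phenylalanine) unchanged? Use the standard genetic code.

Position 1: none → 0 synonymous.
Position 2: none → 0 synonymous.
Position 3: TTT → 1 synonymous.
Total: 0 + 0 + 1 = 1.

1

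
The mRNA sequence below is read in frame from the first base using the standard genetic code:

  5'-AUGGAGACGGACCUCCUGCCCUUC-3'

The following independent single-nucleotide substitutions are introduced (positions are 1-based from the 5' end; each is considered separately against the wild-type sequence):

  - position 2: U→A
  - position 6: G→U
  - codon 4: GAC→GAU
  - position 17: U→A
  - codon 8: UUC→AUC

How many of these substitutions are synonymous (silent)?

1

Codon 1: AUG (Met) → AAG (Lys) — missense.
Codon 2: GAG (Glu) → GAU (Asp) — missense.
Codon 4: GAC (Asp) → GAU (Asp) — synonymous.
Codon 6: CUG (Leu) → CAG (Gln) — missense.
Codon 8: UUC (Phe) → AUC (Ile) — missense.
Synonymous: 1 of 5.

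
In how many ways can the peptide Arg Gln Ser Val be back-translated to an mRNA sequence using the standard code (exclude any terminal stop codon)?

288

Arg: 6 codons.
Gln: 2 codons.
Ser: 6 codons.
Val: 4 codons.
6 × 2 × 6 × 4 = 288.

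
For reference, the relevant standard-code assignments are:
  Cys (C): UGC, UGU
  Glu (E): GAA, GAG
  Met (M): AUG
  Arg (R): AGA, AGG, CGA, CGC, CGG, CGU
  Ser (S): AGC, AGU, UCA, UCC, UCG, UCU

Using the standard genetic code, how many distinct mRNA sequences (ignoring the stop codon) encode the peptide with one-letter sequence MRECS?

144

Met: 1 codon.
Arg: 6 codons.
Glu: 2 codons.
Cys: 2 codons.
Ser: 6 codons.
1 × 6 × 2 × 2 × 6 = 144.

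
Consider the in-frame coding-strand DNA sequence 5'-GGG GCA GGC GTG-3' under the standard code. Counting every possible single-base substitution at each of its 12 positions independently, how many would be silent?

12

Codon 1 (GGG, Gly): 3 synonymous substitutions.
Codon 2 (GCA, Ala): 3 synonymous substitutions.
Codon 3 (GGC, Gly): 3 synonymous substitutions.
Codon 4 (GTG, Val): 3 synonymous substitutions.
Total: 3 + 3 + 3 + 3 = 12.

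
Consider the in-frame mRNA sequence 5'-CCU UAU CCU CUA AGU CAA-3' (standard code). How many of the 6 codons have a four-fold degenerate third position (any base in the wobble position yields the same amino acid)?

3

Codon 1 CCU (Pro): third position 4-fold.
Codon 2 UAU (Tyr): third position 2-fold.
Codon 3 CCU (Pro): third position 4-fold.
Codon 4 CUA (Leu): third position 4-fold.
Codon 5 AGU (Ser): third position 2-fold.
Codon 6 CAA (Gln): third position 2-fold.
Four-fold degenerate third positions: 3.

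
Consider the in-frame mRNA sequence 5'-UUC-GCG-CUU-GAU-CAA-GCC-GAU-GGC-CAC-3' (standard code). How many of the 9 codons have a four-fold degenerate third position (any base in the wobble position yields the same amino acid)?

4

Codon 1 UUC (Phe): third position 2-fold.
Codon 2 GCG (Ala): third position 4-fold.
Codon 3 CUU (Leu): third position 4-fold.
Codon 4 GAU (Asp): third position 2-fold.
Codon 5 CAA (Gln): third position 2-fold.
Codon 6 GCC (Ala): third position 4-fold.
Codon 7 GAU (Asp): third position 2-fold.
Codon 8 GGC (Gly): third position 4-fold.
Codon 9 CAC (His): third position 2-fold.
Four-fold degenerate third positions: 4.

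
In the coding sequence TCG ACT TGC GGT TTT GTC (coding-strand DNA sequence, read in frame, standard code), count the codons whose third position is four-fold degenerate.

Codon 1 TCG (Ser): third position 4-fold.
Codon 2 ACT (Thr): third position 4-fold.
Codon 3 TGC (Cys): third position 2-fold.
Codon 4 GGT (Gly): third position 4-fold.
Codon 5 TTT (Phe): third position 2-fold.
Codon 6 GTC (Val): third position 4-fold.
Four-fold degenerate third positions: 4.

4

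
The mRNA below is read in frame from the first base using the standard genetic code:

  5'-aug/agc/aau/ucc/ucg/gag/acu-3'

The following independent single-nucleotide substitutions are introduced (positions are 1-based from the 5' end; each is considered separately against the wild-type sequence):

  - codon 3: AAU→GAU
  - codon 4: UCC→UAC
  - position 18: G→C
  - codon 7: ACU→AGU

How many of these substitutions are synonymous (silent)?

0

Codon 3: AAU (Asn) → GAU (Asp) — missense.
Codon 4: UCC (Ser) → UAC (Tyr) — missense.
Codon 6: GAG (Glu) → GAC (Asp) — missense.
Codon 7: ACU (Thr) → AGU (Ser) — missense.
Synonymous: 0 of 4.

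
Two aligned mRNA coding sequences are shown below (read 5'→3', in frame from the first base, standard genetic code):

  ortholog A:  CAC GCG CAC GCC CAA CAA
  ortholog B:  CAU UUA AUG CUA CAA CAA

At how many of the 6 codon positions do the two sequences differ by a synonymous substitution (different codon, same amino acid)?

Codon 1: CAC His / CAU His — synonymous.
Codon 2: GCG Ala / UUA Leu — nonsynonymous.
Codon 3: CAC His / AUG Met — nonsynonymous.
Codon 4: GCC Ala / CUA Leu — nonsynonymous.
Codon 5: CAA Gln / CAA Gln — identical.
Codon 6: CAA Gln / CAA Gln — identical.
Synonymous differences: 1.

1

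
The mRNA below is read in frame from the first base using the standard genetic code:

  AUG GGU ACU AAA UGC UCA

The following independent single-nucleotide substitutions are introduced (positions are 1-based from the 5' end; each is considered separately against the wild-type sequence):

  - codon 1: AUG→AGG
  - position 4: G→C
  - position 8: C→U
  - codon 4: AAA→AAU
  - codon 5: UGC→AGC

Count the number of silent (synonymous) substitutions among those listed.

0

Codon 1: AUG (Met) → AGG (Arg) — missense.
Codon 2: GGU (Gly) → CGU (Arg) — missense.
Codon 3: ACU (Thr) → AUU (Ile) — missense.
Codon 4: AAA (Lys) → AAU (Asn) — missense.
Codon 5: UGC (Cys) → AGC (Ser) — missense.
Synonymous: 0 of 5.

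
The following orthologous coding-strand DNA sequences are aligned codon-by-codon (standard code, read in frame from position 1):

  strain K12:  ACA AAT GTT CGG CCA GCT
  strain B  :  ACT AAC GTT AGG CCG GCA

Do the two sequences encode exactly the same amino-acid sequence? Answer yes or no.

yes

Codon 1: ACA Thr / ACT Thr — synonymous.
Codon 2: AAT Asn / AAC Asn — synonymous.
Codon 3: GTT Val / GTT Val — identical.
Codon 4: CGG Arg / AGG Arg — synonymous.
Codon 5: CCA Pro / CCG Pro — synonymous.
Codon 6: GCT Ala / GCA Ala — synonymous.
Nonsynonymous differences: 0 → same protein.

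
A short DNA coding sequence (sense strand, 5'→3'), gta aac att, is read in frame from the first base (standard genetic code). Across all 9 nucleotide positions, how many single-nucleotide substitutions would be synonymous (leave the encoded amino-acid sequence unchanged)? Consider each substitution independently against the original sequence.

Codon 1 (GTA, Val): 3 synonymous substitutions.
Codon 2 (AAC, Asn): 1 synonymous substitution.
Codon 3 (ATT, Ile): 2 synonymous substitutions.
Total: 3 + 1 + 2 = 6.

6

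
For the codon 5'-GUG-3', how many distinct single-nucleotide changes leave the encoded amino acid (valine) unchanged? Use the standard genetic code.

Position 1: none → 0 synonymous.
Position 2: none → 0 synonymous.
Position 3: GUU, GUC, GUA → 3 synonymous.
Total: 0 + 0 + 3 = 3.

3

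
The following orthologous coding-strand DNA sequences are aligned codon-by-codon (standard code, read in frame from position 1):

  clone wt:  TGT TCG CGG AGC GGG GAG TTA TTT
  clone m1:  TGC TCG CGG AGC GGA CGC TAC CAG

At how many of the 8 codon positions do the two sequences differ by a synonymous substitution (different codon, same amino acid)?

2

Codon 1: TGT Cys / TGC Cys — synonymous.
Codon 2: TCG Ser / TCG Ser — identical.
Codon 3: CGG Arg / CGG Arg — identical.
Codon 4: AGC Ser / AGC Ser — identical.
Codon 5: GGG Gly / GGA Gly — synonymous.
Codon 6: GAG Glu / CGC Arg — nonsynonymous.
Codon 7: TTA Leu / TAC Tyr — nonsynonymous.
Codon 8: TTT Phe / CAG Gln — nonsynonymous.
Synonymous differences: 2.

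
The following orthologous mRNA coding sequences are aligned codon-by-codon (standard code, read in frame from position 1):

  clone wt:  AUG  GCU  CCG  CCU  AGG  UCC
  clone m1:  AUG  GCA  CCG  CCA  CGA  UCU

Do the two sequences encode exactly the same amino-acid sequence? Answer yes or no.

yes

Codon 1: AUG Met / AUG Met — identical.
Codon 2: GCU Ala / GCA Ala — synonymous.
Codon 3: CCG Pro / CCG Pro — identical.
Codon 4: CCU Pro / CCA Pro — synonymous.
Codon 5: AGG Arg / CGA Arg — synonymous.
Codon 6: UCC Ser / UCU Ser — synonymous.
Nonsynonymous differences: 0 → same protein.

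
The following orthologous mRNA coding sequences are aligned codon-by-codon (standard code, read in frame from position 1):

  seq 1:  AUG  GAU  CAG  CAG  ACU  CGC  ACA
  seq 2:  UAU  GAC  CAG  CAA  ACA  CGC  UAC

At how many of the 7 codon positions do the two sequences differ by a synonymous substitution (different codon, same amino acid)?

Codon 1: AUG Met / UAU Tyr — nonsynonymous.
Codon 2: GAU Asp / GAC Asp — synonymous.
Codon 3: CAG Gln / CAG Gln — identical.
Codon 4: CAG Gln / CAA Gln — synonymous.
Codon 5: ACU Thr / ACA Thr — synonymous.
Codon 6: CGC Arg / CGC Arg — identical.
Codon 7: ACA Thr / UAC Tyr — nonsynonymous.
Synonymous differences: 3.

3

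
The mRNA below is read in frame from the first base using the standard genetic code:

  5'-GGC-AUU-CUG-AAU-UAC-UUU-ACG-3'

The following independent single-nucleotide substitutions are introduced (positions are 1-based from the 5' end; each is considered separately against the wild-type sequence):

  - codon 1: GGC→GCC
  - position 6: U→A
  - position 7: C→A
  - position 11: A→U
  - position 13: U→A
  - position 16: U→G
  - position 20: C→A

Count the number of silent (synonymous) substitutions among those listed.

1

Codon 1: GGC (Gly) → GCC (Ala) — missense.
Codon 2: AUU (Ile) → AUA (Ile) — synonymous.
Codon 3: CUG (Leu) → AUG (Met) — missense.
Codon 4: AAU (Asn) → AUU (Ile) — missense.
Codon 5: UAC (Tyr) → AAC (Asn) — missense.
Codon 6: UUU (Phe) → GUU (Val) — missense.
Codon 7: ACG (Thr) → AAG (Lys) — missense.
Synonymous: 1 of 7.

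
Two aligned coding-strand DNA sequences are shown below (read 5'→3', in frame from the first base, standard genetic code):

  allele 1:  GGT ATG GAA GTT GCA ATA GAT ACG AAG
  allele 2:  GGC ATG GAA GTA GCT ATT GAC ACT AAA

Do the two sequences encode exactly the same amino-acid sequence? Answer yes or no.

Codon 1: GGT Gly / GGC Gly — synonymous.
Codon 2: ATG Met / ATG Met — identical.
Codon 3: GAA Glu / GAA Glu — identical.
Codon 4: GTT Val / GTA Val — synonymous.
Codon 5: GCA Ala / GCT Ala — synonymous.
Codon 6: ATA Ile / ATT Ile — synonymous.
Codon 7: GAT Asp / GAC Asp — synonymous.
Codon 8: ACG Thr / ACT Thr — synonymous.
Codon 9: AAG Lys / AAA Lys — synonymous.
Nonsynonymous differences: 0 → same protein.

yes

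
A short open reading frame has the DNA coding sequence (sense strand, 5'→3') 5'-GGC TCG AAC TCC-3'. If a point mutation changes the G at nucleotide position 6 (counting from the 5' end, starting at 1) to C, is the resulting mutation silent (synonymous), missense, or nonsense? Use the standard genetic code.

Position 6 falls in codon 2: TCG → Ser.
After the substitution the codon is TCC → Ser.
Both encode Ser, so the change is synonymous.

silent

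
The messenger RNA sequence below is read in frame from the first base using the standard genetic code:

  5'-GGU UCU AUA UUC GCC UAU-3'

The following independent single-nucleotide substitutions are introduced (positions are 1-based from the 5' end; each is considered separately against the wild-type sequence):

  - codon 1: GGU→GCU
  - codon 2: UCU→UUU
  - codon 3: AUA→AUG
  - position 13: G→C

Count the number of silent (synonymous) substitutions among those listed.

0

Codon 1: GGU (Gly) → GCU (Ala) — missense.
Codon 2: UCU (Ser) → UUU (Phe) — missense.
Codon 3: AUA (Ile) → AUG (Met) — missense.
Codon 5: GCC (Ala) → CCC (Pro) — missense.
Synonymous: 0 of 4.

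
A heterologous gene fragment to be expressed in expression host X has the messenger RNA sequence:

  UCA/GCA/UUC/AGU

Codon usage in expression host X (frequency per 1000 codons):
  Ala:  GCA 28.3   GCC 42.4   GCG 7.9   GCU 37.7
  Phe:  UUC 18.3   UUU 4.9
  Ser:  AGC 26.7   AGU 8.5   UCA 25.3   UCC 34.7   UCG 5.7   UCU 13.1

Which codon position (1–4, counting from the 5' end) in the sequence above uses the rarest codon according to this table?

4

Codon 1 UCA (Ser): 25.3 per 1000.
Codon 2 GCA (Ala): 28.3 per 1000.
Codon 3 UUC (Phe): 18.3 per 1000.
Codon 4 AGU (Ser): 8.5 per 1000.
Lowest frequency is 8.5 at codon 4.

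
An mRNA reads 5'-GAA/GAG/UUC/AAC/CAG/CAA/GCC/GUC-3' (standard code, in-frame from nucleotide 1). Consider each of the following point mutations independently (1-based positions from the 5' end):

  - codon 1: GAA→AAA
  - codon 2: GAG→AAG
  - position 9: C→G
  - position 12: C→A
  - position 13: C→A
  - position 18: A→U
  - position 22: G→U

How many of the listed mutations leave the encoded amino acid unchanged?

Codon 1: GAA (Glu) → AAA (Lys) — missense.
Codon 2: GAG (Glu) → AAG (Lys) — missense.
Codon 3: UUC (Phe) → UUG (Leu) — missense.
Codon 4: AAC (Asn) → AAA (Lys) — missense.
Codon 5: CAG (Gln) → AAG (Lys) — missense.
Codon 6: CAA (Gln) → CAU (His) — missense.
Codon 8: GUC (Val) → UUC (Phe) — missense.
Synonymous: 0 of 7.

0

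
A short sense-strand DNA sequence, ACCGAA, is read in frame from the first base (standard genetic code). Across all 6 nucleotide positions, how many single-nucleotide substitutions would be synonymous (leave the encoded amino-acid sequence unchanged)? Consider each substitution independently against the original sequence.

4

Codon 1 (ACC, Thr): 3 synonymous substitutions.
Codon 2 (GAA, Glu): 1 synonymous substitution.
Total: 3 + 1 = 4.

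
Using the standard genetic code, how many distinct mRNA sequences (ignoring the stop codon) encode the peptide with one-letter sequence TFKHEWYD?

Thr: 4 codons.
Phe: 2 codons.
Lys: 2 codons.
His: 2 codons.
Glu: 2 codons.
Trp: 1 codon.
Tyr: 2 codons.
Asp: 2 codons.
4 × 2 × 2 × 2 × 2 × 1 × 2 × 2 = 256.

256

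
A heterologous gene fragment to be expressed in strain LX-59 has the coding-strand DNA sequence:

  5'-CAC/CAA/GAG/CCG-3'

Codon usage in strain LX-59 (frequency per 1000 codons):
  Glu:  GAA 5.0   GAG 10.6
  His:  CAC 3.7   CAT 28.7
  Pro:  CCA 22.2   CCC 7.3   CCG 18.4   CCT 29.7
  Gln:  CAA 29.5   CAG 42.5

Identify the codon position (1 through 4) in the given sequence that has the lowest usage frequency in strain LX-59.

Codon 1 CAC (His): 3.7 per 1000.
Codon 2 CAA (Gln): 29.5 per 1000.
Codon 3 GAG (Glu): 10.6 per 1000.
Codon 4 CCG (Pro): 18.4 per 1000.
Lowest frequency is 3.7 at codon 1.

1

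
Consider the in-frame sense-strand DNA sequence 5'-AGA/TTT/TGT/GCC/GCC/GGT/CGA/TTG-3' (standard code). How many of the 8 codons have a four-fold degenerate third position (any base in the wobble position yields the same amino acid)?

4

Codon 1 AGA (Arg): third position 2-fold.
Codon 2 TTT (Phe): third position 2-fold.
Codon 3 TGT (Cys): third position 2-fold.
Codon 4 GCC (Ala): third position 4-fold.
Codon 5 GCC (Ala): third position 4-fold.
Codon 6 GGT (Gly): third position 4-fold.
Codon 7 CGA (Arg): third position 4-fold.
Codon 8 TTG (Leu): third position 2-fold.
Four-fold degenerate third positions: 4.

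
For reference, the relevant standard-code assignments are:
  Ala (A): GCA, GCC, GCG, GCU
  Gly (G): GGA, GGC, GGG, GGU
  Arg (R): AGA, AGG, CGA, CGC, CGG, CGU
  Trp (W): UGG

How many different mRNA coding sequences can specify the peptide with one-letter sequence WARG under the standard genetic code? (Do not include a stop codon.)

Trp: 1 codon.
Ala: 4 codons.
Arg: 6 codons.
Gly: 4 codons.
1 × 4 × 6 × 4 = 96.

96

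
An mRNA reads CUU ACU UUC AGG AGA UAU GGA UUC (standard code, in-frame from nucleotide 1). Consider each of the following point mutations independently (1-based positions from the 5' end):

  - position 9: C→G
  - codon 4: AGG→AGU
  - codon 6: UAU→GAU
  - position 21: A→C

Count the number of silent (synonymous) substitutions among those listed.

1

Codon 3: UUC (Phe) → UUG (Leu) — missense.
Codon 4: AGG (Arg) → AGU (Ser) — missense.
Codon 6: UAU (Tyr) → GAU (Asp) — missense.
Codon 7: GGA (Gly) → GGC (Gly) — synonymous.
Synonymous: 1 of 4.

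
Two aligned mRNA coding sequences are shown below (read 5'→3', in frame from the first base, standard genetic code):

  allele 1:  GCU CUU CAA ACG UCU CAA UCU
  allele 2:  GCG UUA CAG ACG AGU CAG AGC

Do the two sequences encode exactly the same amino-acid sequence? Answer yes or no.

yes

Codon 1: GCU Ala / GCG Ala — synonymous.
Codon 2: CUU Leu / UUA Leu — synonymous.
Codon 3: CAA Gln / CAG Gln — synonymous.
Codon 4: ACG Thr / ACG Thr — identical.
Codon 5: UCU Ser / AGU Ser — synonymous.
Codon 6: CAA Gln / CAG Gln — synonymous.
Codon 7: UCU Ser / AGC Ser — synonymous.
Nonsynonymous differences: 0 → same protein.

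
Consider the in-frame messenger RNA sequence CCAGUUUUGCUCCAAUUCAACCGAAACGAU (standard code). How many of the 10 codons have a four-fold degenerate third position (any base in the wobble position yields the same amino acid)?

4

Codon 1 CCA (Pro): third position 4-fold.
Codon 2 GUU (Val): third position 4-fold.
Codon 3 UUG (Leu): third position 2-fold.
Codon 4 CUC (Leu): third position 4-fold.
Codon 5 CAA (Gln): third position 2-fold.
Codon 6 UUC (Phe): third position 2-fold.
Codon 7 AAC (Asn): third position 2-fold.
Codon 8 CGA (Arg): third position 4-fold.
Codon 9 AAC (Asn): third position 2-fold.
Codon 10 GAU (Asp): third position 2-fold.
Four-fold degenerate third positions: 4.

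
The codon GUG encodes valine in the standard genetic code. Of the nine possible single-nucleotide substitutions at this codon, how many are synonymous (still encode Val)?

3

Position 1: none → 0 synonymous.
Position 2: none → 0 synonymous.
Position 3: GUU, GUC, GUA → 3 synonymous.
Total: 0 + 0 + 3 = 3.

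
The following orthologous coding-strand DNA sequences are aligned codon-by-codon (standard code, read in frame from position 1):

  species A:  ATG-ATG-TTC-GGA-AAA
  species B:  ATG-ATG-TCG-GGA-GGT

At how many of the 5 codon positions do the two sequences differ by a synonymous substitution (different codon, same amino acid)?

0

Codon 1: ATG Met / ATG Met — identical.
Codon 2: ATG Met / ATG Met — identical.
Codon 3: TTC Phe / TCG Ser — nonsynonymous.
Codon 4: GGA Gly / GGA Gly — identical.
Codon 5: AAA Lys / GGT Gly — nonsynonymous.
Synonymous differences: 0.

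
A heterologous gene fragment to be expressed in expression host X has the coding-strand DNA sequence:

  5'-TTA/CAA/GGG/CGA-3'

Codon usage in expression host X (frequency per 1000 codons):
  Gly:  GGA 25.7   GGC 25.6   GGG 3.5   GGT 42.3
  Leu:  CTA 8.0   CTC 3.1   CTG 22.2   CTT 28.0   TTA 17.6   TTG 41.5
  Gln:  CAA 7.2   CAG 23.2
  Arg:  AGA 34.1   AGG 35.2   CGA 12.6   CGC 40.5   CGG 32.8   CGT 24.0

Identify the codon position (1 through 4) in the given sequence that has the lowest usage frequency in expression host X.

3

Codon 1 TTA (Leu): 17.6 per 1000.
Codon 2 CAA (Gln): 7.2 per 1000.
Codon 3 GGG (Gly): 3.5 per 1000.
Codon 4 CGA (Arg): 12.6 per 1000.
Lowest frequency is 3.5 at codon 3.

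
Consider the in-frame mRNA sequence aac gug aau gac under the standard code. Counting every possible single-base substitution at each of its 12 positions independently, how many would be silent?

6

Codon 1 (AAC, Asn): 1 synonymous substitution.
Codon 2 (GUG, Val): 3 synonymous substitutions.
Codon 3 (AAU, Asn): 1 synonymous substitution.
Codon 4 (GAC, Asp): 1 synonymous substitution.
Total: 1 + 3 + 1 + 1 = 6.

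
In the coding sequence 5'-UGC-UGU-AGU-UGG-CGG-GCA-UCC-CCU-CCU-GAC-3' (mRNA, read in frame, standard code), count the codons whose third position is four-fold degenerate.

5

Codon 1 UGC (Cys): third position 2-fold.
Codon 2 UGU (Cys): third position 2-fold.
Codon 3 AGU (Ser): third position 2-fold.
Codon 4 UGG (Trp): third position 1-fold.
Codon 5 CGG (Arg): third position 4-fold.
Codon 6 GCA (Ala): third position 4-fold.
Codon 7 UCC (Ser): third position 4-fold.
Codon 8 CCU (Pro): third position 4-fold.
Codon 9 CCU (Pro): third position 4-fold.
Codon 10 GAC (Asp): third position 2-fold.
Four-fold degenerate third positions: 5.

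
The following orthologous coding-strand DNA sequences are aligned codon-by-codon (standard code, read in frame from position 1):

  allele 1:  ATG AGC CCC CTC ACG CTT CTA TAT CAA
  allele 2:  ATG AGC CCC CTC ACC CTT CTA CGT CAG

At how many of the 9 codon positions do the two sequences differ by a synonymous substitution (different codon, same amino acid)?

2

Codon 1: ATG Met / ATG Met — identical.
Codon 2: AGC Ser / AGC Ser — identical.
Codon 3: CCC Pro / CCC Pro — identical.
Codon 4: CTC Leu / CTC Leu — identical.
Codon 5: ACG Thr / ACC Thr — synonymous.
Codon 6: CTT Leu / CTT Leu — identical.
Codon 7: CTA Leu / CTA Leu — identical.
Codon 8: TAT Tyr / CGT Arg — nonsynonymous.
Codon 9: CAA Gln / CAG Gln — synonymous.
Synonymous differences: 2.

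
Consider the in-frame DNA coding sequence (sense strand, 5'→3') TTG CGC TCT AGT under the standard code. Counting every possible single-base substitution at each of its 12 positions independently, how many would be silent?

9

Codon 1 (TTG, Leu): 2 synonymous substitutions.
Codon 2 (CGC, Arg): 3 synonymous substitutions.
Codon 3 (TCT, Ser): 3 synonymous substitutions.
Codon 4 (AGT, Ser): 1 synonymous substitution.
Total: 2 + 3 + 3 + 1 = 9.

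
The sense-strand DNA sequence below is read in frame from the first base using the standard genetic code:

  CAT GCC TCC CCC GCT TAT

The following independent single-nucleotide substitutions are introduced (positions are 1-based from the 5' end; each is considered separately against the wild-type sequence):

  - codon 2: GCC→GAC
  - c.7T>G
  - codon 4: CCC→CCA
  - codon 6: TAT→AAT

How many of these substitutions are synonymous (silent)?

1

Codon 2: GCC (Ala) → GAC (Asp) — missense.
Codon 3: TCC (Ser) → GCC (Ala) — missense.
Codon 4: CCC (Pro) → CCA (Pro) — synonymous.
Codon 6: TAT (Tyr) → AAT (Asn) — missense.
Synonymous: 1 of 4.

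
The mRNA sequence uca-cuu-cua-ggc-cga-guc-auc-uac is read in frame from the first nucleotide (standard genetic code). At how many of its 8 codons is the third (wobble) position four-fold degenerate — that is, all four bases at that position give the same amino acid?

6

Codon 1 UCA (Ser): third position 4-fold.
Codon 2 CUU (Leu): third position 4-fold.
Codon 3 CUA (Leu): third position 4-fold.
Codon 4 GGC (Gly): third position 4-fold.
Codon 5 CGA (Arg): third position 4-fold.
Codon 6 GUC (Val): third position 4-fold.
Codon 7 AUC (Ile): third position 3-fold.
Codon 8 UAC (Tyr): third position 2-fold.
Four-fold degenerate third positions: 6.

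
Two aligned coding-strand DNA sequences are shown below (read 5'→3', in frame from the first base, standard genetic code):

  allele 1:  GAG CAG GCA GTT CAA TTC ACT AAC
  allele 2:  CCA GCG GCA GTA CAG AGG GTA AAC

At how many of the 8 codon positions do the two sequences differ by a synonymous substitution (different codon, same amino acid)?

Codon 1: GAG Glu / CCA Pro — nonsynonymous.
Codon 2: CAG Gln / GCG Ala — nonsynonymous.
Codon 3: GCA Ala / GCA Ala — identical.
Codon 4: GTT Val / GTA Val — synonymous.
Codon 5: CAA Gln / CAG Gln — synonymous.
Codon 6: TTC Phe / AGG Arg — nonsynonymous.
Codon 7: ACT Thr / GTA Val — nonsynonymous.
Codon 8: AAC Asn / AAC Asn — identical.
Synonymous differences: 2.

2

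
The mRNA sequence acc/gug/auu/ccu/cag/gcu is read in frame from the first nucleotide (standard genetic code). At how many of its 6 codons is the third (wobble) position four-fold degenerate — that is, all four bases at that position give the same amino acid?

Codon 1 ACC (Thr): third position 4-fold.
Codon 2 GUG (Val): third position 4-fold.
Codon 3 AUU (Ile): third position 3-fold.
Codon 4 CCU (Pro): third position 4-fold.
Codon 5 CAG (Gln): third position 2-fold.
Codon 6 GCU (Ala): third position 4-fold.
Four-fold degenerate third positions: 4.

4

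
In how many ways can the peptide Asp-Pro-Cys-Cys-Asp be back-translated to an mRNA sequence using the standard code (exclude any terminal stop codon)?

Asp: 2 codons.
Pro: 4 codons.
Cys: 2 codons.
Cys: 2 codons.
Asp: 2 codons.
2 × 4 × 2 × 2 × 2 = 64.

64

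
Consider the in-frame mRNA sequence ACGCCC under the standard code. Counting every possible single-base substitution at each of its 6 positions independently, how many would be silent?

Codon 1 (ACG, Thr): 3 synonymous substitutions.
Codon 2 (CCC, Pro): 3 synonymous substitutions.
Total: 3 + 3 = 6.

6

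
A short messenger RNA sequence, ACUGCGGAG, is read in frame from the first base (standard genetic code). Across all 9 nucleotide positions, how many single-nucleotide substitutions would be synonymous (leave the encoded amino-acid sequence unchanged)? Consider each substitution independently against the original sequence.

7

Codon 1 (ACU, Thr): 3 synonymous substitutions.
Codon 2 (GCG, Ala): 3 synonymous substitutions.
Codon 3 (GAG, Glu): 1 synonymous substitution.
Total: 3 + 3 + 1 = 7.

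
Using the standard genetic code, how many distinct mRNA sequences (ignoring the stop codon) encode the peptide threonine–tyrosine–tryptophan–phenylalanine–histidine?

32

Thr: 4 codons.
Tyr: 2 codons.
Trp: 1 codon.
Phe: 2 codons.
His: 2 codons.
4 × 2 × 1 × 2 × 2 = 32.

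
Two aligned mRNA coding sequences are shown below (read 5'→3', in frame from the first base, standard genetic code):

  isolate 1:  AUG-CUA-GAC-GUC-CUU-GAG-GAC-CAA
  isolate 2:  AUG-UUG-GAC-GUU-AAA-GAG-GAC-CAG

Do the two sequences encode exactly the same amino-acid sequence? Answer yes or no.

Codon 1: AUG Met / AUG Met — identical.
Codon 2: CUA Leu / UUG Leu — synonymous.
Codon 3: GAC Asp / GAC Asp — identical.
Codon 4: GUC Val / GUU Val — synonymous.
Codon 5: CUU Leu / AAA Lys — nonsynonymous.
Codon 6: GAG Glu / GAG Glu — identical.
Codon 7: GAC Asp / GAC Asp — identical.
Codon 8: CAA Gln / CAG Gln — synonymous.
Nonsynonymous differences: 1 → different protein.

no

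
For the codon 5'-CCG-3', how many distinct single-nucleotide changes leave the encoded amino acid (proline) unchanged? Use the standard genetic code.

Position 1: none → 0 synonymous.
Position 2: none → 0 synonymous.
Position 3: CCT, CCC, CCA → 3 synonymous.
Total: 0 + 0 + 3 = 3.

3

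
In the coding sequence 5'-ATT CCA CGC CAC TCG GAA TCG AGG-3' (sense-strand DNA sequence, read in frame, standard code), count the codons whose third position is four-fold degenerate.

Codon 1 ATT (Ile): third position 3-fold.
Codon 2 CCA (Pro): third position 4-fold.
Codon 3 CGC (Arg): third position 4-fold.
Codon 4 CAC (His): third position 2-fold.
Codon 5 TCG (Ser): third position 4-fold.
Codon 6 GAA (Glu): third position 2-fold.
Codon 7 TCG (Ser): third position 4-fold.
Codon 8 AGG (Arg): third position 2-fold.
Four-fold degenerate third positions: 4.

4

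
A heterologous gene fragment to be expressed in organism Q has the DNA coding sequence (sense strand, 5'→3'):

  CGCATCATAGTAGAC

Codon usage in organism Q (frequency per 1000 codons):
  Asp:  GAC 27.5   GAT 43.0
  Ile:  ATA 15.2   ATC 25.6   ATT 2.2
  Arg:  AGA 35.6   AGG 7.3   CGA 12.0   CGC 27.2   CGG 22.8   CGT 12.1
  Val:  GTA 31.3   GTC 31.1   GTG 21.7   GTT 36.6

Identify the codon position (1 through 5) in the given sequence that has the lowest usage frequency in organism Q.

Codon 1 CGC (Arg): 27.2 per 1000.
Codon 2 ATC (Ile): 25.6 per 1000.
Codon 3 ATA (Ile): 15.2 per 1000.
Codon 4 GTA (Val): 31.3 per 1000.
Codon 5 GAC (Asp): 27.5 per 1000.
Lowest frequency is 15.2 at codon 3.

3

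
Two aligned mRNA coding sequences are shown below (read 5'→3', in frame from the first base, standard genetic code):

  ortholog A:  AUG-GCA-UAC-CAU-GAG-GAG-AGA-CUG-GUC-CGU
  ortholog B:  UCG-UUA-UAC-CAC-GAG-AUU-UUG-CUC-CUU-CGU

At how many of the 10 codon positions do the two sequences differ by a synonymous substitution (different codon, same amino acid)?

Codon 1: AUG Met / UCG Ser — nonsynonymous.
Codon 2: GCA Ala / UUA Leu — nonsynonymous.
Codon 3: UAC Tyr / UAC Tyr — identical.
Codon 4: CAU His / CAC His — synonymous.
Codon 5: GAG Glu / GAG Glu — identical.
Codon 6: GAG Glu / AUU Ile — nonsynonymous.
Codon 7: AGA Arg / UUG Leu — nonsynonymous.
Codon 8: CUG Leu / CUC Leu — synonymous.
Codon 9: GUC Val / CUU Leu — nonsynonymous.
Codon 10: CGU Arg / CGU Arg — identical.
Synonymous differences: 2.

2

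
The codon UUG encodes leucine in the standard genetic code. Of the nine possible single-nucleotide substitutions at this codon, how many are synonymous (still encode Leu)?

Position 1: CUG → 1 synonymous.
Position 2: none → 0 synonymous.
Position 3: UUA → 1 synonymous.
Total: 1 + 0 + 1 = 2.

2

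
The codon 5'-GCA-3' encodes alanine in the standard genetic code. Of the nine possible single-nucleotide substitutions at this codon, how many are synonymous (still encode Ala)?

Position 1: none → 0 synonymous.
Position 2: none → 0 synonymous.
Position 3: GCT, GCC, GCG → 3 synonymous.
Total: 0 + 0 + 3 = 3.

3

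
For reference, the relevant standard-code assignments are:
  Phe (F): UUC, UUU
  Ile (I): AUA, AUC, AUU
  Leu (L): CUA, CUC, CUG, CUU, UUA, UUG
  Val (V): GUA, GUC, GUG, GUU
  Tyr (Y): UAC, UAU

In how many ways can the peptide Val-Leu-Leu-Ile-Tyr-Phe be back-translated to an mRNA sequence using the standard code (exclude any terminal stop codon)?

Val: 4 codons.
Leu: 6 codons.
Leu: 6 codons.
Ile: 3 codons.
Tyr: 2 codons.
Phe: 2 codons.
4 × 6 × 6 × 3 × 2 × 2 = 1728.

1728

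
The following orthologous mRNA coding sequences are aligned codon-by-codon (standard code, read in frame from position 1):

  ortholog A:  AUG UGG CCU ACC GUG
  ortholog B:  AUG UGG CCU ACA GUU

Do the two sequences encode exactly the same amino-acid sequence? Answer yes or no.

Codon 1: AUG Met / AUG Met — identical.
Codon 2: UGG Trp / UGG Trp — identical.
Codon 3: CCU Pro / CCU Pro — identical.
Codon 4: ACC Thr / ACA Thr — synonymous.
Codon 5: GUG Val / GUU Val — synonymous.
Nonsynonymous differences: 0 → same protein.

yes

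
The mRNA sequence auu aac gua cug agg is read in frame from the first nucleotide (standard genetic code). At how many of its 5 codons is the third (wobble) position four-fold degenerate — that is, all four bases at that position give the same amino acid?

Codon 1 AUU (Ile): third position 3-fold.
Codon 2 AAC (Asn): third position 2-fold.
Codon 3 GUA (Val): third position 4-fold.
Codon 4 CUG (Leu): third position 4-fold.
Codon 5 AGG (Arg): third position 2-fold.
Four-fold degenerate third positions: 2.

2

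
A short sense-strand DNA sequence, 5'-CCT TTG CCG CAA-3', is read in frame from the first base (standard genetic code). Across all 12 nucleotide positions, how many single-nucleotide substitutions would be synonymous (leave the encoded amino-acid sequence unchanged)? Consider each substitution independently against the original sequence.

Codon 1 (CCT, Pro): 3 synonymous substitutions.
Codon 2 (TTG, Leu): 2 synonymous substitutions.
Codon 3 (CCG, Pro): 3 synonymous substitutions.
Codon 4 (CAA, Gln): 1 synonymous substitution.
Total: 3 + 2 + 3 + 1 = 9.

9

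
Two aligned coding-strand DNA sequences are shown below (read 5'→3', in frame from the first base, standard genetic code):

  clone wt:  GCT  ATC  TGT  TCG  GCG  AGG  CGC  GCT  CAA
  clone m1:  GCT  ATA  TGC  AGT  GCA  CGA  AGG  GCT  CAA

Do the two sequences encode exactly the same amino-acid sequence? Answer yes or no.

yes

Codon 1: GCT Ala / GCT Ala — identical.
Codon 2: ATC Ile / ATA Ile — synonymous.
Codon 3: TGT Cys / TGC Cys — synonymous.
Codon 4: TCG Ser / AGT Ser — synonymous.
Codon 5: GCG Ala / GCA Ala — synonymous.
Codon 6: AGG Arg / CGA Arg — synonymous.
Codon 7: CGC Arg / AGG Arg — synonymous.
Codon 8: GCT Ala / GCT Ala — identical.
Codon 9: CAA Gln / CAA Gln — identical.
Nonsynonymous differences: 0 → same protein.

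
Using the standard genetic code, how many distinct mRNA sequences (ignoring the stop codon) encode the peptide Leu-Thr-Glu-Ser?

Leu: 6 codons.
Thr: 4 codons.
Glu: 2 codons.
Ser: 6 codons.
6 × 4 × 2 × 6 = 288.

288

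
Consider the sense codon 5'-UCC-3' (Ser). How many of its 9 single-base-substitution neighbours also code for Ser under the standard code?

3

Position 1: none → 0 synonymous.
Position 2: none → 0 synonymous.
Position 3: UCU, UCA, UCG → 3 synonymous.
Total: 0 + 0 + 3 = 3.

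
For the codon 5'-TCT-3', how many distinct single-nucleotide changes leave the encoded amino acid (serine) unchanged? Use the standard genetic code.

Position 1: none → 0 synonymous.
Position 2: none → 0 synonymous.
Position 3: TCC, TCA, TCG → 3 synonymous.
Total: 0 + 0 + 3 = 3.

3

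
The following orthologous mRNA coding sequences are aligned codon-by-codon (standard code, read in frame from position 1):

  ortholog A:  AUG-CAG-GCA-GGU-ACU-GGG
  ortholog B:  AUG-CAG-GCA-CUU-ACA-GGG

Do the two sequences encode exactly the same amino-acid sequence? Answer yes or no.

Codon 1: AUG Met / AUG Met — identical.
Codon 2: CAG Gln / CAG Gln — identical.
Codon 3: GCA Ala / GCA Ala — identical.
Codon 4: GGU Gly / CUU Leu — nonsynonymous.
Codon 5: ACU Thr / ACA Thr — synonymous.
Codon 6: GGG Gly / GGG Gly — identical.
Nonsynonymous differences: 1 → different protein.

no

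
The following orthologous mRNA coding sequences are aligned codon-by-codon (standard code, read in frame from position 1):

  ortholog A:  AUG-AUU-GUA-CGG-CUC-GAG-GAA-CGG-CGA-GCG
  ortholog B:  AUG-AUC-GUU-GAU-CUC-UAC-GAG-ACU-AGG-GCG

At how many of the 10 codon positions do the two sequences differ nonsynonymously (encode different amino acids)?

Codon 1: AUG Met / AUG Met — identical.
Codon 2: AUU Ile / AUC Ile — synonymous.
Codon 3: GUA Val / GUU Val — synonymous.
Codon 4: CGG Arg / GAU Asp — nonsynonymous.
Codon 5: CUC Leu / CUC Leu — identical.
Codon 6: GAG Glu / UAC Tyr — nonsynonymous.
Codon 7: GAA Glu / GAG Glu — synonymous.
Codon 8: CGG Arg / ACU Thr — nonsynonymous.
Codon 9: CGA Arg / AGG Arg — synonymous.
Codon 10: GCG Ala / GCG Ala — identical.
Nonsynonymous differences: 3.

3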